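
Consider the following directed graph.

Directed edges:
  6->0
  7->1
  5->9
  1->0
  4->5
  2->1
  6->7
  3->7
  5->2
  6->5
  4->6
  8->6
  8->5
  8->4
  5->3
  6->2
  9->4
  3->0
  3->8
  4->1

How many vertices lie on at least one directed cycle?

6

A vertex is on a directed cycle iff it belongs to a strongly connected component of size ≥ 2 (or has a self-loop).
The vertices on cycles are {3, 4, 5, 6, 8, 9} — 6 in total.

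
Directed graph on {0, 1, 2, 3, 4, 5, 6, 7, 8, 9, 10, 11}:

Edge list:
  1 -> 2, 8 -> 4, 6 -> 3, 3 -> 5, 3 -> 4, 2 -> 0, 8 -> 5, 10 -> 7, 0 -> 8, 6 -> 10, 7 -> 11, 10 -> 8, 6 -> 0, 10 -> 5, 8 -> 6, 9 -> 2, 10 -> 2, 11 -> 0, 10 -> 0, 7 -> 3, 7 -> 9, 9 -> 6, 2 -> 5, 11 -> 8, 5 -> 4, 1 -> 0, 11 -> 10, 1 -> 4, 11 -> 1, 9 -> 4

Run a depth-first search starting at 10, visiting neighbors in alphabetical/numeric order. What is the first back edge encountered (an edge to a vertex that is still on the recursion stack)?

6→0

DFS from 10 (visiting neighbors in alphabetical/numeric order); mark gray on enter, black on exit:
10 gray
  0 gray
    8 gray
      4 gray
      4 black
      5 gray
        5→4: 4 black — skip
      5 black
      6 gray
        6→0: 0 is gray → back edge
First back edge: 6 → 0.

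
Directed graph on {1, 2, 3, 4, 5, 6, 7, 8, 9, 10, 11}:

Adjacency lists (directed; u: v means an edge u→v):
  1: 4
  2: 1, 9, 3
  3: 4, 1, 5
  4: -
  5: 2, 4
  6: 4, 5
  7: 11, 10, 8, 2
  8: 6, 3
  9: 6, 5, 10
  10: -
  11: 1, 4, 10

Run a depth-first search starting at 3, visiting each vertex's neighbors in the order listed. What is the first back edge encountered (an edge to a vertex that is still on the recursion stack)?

DFS from 3 (visiting each vertex's neighbors in the order listed); mark gray on enter, black on exit:
3 gray
  4 gray
  4 black
  1 gray
    1→4: 4 black — skip
  1 black
  5 gray
    2 gray
      2→1: 1 black — skip
      9 gray
        6 gray
          6→4: 4 black — skip
          6→5: 5 is gray → back edge
First back edge: 6 → 5.

6→5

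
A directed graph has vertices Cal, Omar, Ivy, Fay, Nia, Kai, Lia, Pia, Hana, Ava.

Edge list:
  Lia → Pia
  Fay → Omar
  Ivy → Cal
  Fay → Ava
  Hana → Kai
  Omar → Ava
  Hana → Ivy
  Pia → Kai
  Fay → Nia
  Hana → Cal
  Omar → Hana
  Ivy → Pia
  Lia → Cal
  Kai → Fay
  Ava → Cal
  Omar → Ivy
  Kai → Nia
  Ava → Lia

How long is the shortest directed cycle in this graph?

4

For each vertex v, BFS finds the shortest path from v back to v.
The shortest such closed walk is Fay → Omar → Hana → Kai → Fay, length 4.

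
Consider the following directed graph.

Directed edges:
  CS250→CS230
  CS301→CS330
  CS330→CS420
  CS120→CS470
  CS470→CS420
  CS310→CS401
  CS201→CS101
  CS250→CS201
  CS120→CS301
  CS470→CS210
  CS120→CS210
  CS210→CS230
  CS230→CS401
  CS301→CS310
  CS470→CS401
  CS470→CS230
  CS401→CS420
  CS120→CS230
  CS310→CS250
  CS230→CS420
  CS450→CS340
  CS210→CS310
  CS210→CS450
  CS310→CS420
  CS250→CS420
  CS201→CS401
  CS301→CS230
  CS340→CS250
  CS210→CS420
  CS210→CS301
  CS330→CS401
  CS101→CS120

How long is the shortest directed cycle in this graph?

6

For each vertex v, BFS finds the shortest path from v back to v.
The shortest such closed walk is CS101 → CS120 → CS301 → CS310 → CS250 → CS201 → CS101, length 6.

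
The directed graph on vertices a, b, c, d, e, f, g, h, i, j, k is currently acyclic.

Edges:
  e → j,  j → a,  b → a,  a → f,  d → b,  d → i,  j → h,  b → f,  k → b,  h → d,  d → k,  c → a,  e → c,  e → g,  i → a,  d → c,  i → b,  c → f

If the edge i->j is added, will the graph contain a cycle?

Yes

Adding i→j creates a cycle iff j can already reach i.
Path from j: j → h → d → i.
So j → … → i → j is a cycle.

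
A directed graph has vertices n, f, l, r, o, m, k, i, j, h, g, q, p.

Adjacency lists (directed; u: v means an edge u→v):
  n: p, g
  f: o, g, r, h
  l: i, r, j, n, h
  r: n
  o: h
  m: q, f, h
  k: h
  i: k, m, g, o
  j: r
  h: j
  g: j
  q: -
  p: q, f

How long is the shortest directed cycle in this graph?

4

For each vertex v, BFS finds the shortest path from v back to v.
The shortest such closed walk is r → n → p → f → r, length 4.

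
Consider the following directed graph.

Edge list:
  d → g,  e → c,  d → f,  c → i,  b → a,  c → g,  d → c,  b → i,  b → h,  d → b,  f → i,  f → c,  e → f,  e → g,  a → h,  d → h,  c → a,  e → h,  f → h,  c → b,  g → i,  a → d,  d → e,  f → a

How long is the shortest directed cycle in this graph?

For each vertex v, BFS finds the shortest path from v back to v.
The shortest such closed walk is a → d → c → a, length 3.

3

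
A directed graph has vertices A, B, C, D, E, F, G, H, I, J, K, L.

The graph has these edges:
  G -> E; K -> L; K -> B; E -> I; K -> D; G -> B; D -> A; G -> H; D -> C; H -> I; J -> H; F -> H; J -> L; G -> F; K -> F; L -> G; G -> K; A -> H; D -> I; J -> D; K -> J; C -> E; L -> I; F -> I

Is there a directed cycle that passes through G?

G is on a cycle iff G can reach itself via ≥1 edge.
G → K → L → G — yes.

Yes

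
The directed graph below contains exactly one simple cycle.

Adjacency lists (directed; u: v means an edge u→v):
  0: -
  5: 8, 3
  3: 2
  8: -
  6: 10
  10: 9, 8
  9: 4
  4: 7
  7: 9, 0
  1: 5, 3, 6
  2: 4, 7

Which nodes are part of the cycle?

4, 7, 9

DFS with gray/black marking from 9:
9 gray
  4 gray
    7 gray
      7→9: 9 is gray → back edge
Back edge closes the cycle 9 → 4 → 7 → 9; its vertices are {4, 7, 9}.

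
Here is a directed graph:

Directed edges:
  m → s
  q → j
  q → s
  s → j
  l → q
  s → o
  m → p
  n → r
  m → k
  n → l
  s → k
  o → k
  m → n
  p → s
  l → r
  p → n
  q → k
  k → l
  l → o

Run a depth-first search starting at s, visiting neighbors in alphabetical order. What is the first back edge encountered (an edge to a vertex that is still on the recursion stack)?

DFS from s (visiting neighbors in alphabetical order); mark gray on enter, black on exit:
s gray
  j gray
  j black
  k gray
    l gray
      o gray
        o→k: k is gray → back edge
First back edge: o → k.

o->k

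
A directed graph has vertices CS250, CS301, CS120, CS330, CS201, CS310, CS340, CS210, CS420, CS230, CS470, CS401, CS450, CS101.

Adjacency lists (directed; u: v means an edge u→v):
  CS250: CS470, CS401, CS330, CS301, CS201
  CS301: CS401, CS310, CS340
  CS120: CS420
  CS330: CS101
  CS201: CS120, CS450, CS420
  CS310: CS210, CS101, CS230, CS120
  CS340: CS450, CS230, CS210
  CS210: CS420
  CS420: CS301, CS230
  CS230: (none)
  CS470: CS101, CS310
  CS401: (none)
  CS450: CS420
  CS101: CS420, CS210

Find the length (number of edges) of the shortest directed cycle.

For each vertex v, BFS finds the shortest path from v back to v.
The shortest such closed walk is CS301 → CS310 → CS210 → CS420 → CS301, length 4.

4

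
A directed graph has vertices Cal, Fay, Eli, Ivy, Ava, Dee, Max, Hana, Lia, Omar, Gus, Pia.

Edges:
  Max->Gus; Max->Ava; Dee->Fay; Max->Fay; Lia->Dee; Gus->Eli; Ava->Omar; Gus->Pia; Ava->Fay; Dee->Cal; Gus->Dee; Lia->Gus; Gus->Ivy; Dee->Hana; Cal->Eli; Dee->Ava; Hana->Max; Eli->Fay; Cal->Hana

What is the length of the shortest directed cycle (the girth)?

4

For each vertex v, BFS finds the shortest path from v back to v.
The shortest such closed walk is Gus → Dee → Hana → Max → Gus, length 4.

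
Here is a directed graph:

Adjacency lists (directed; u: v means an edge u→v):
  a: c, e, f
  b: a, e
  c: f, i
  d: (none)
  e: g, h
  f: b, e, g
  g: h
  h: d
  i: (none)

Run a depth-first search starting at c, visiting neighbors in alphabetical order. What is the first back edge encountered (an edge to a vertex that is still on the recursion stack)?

DFS from c (visiting neighbors in alphabetical order); mark gray on enter, black on exit:
c gray
  f gray
    b gray
      a gray
        a→c: c is gray → back edge
First back edge: a → c.

a->c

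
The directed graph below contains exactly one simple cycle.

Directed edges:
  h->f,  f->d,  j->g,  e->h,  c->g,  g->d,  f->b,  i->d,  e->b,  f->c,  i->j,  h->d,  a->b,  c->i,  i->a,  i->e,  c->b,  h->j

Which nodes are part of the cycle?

DFS with gray/black marking from i:
i gray
  j gray
    g gray
      d gray
      d black
    g black
  j black
  a gray
    b gray
    b black
  a black
  e gray
    e→b: b black — skip
    h gray
      h→j: j black — skip
      h→d: d black — skip
      f gray
        f→b: b black — skip
        f→d: d black — skip
        c gray
          c→b: b black — skip
          c→i: i is gray → back edge
Back edge closes the cycle i → e → h → f → c → i; its vertices are {c, e, f, h, i}.

c, e, f, h, i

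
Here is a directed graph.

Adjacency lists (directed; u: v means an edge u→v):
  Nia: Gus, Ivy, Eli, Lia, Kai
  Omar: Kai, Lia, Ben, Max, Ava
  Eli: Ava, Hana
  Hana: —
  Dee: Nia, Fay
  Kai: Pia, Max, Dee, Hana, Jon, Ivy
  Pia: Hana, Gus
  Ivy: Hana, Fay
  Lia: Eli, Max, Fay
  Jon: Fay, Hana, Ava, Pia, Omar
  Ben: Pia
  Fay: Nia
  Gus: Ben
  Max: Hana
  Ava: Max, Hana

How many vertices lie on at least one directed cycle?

A vertex is on a directed cycle iff it belongs to a strongly connected component of size ≥ 2 (or has a self-loop).
The vertices on cycles are {Ben, Dee, Fay, Gus, Ivy, Jon, Kai, Lia, Nia, Pia, Omar} — 11 in total.

11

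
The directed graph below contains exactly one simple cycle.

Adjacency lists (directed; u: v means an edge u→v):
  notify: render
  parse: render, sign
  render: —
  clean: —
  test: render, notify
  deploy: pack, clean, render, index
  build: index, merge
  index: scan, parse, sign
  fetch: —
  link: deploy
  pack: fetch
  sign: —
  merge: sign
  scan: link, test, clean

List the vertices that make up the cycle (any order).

link, scan, index, deploy

DFS with gray/black marking from index:
index gray
  scan gray
    link gray
      deploy gray
        pack gray
          fetch gray
          fetch black
        pack black
        clean gray
        clean black
        render gray
        render black
        deploy→index: index is gray → back edge
Back edge closes the cycle index → scan → link → deploy → index; its vertices are {link, scan, index, deploy}.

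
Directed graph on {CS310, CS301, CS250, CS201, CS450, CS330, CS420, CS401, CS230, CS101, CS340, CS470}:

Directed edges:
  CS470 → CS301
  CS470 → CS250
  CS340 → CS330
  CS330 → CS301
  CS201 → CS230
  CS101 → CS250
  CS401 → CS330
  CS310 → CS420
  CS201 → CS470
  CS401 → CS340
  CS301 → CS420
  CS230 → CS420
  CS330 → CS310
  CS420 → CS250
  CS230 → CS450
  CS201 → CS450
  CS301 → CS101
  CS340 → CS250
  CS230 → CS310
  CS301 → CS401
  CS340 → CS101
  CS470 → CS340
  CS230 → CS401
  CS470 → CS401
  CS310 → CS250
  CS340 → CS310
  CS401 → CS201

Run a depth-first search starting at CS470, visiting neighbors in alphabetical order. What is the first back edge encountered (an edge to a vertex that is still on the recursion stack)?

CS230->CS401

DFS from CS470 (visiting neighbors in alphabetical order); mark gray on enter, black on exit:
CS470 gray
  CS250 gray
  CS250 black
  CS301 gray
    CS101 gray
      CS101→CS250: CS250 black — skip
    CS101 black
    CS401 gray
      CS201 gray
        CS230 gray
          CS310 gray
            CS310→CS250: CS250 black — skip
            CS420 gray
              CS420→CS250: CS250 black — skip
            CS420 black
          CS310 black
          CS230→CS401: CS401 is gray → back edge
First back edge: CS230 → CS401.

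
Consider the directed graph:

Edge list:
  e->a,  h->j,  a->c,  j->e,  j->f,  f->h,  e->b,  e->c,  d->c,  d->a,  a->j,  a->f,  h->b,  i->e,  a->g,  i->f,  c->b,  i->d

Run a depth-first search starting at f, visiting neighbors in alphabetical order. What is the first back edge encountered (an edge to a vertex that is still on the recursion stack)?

a->f

DFS from f (visiting neighbors in alphabetical order); mark gray on enter, black on exit:
f gray
  h gray
    b gray
    b black
    j gray
      e gray
        a gray
          c gray
            c→b: b black — skip
          c black
          a→f: f is gray → back edge
First back edge: a → f.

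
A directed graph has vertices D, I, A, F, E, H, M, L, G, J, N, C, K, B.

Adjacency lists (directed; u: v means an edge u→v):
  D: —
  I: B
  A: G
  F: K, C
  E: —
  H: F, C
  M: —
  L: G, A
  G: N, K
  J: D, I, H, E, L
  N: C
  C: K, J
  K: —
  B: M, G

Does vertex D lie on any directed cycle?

No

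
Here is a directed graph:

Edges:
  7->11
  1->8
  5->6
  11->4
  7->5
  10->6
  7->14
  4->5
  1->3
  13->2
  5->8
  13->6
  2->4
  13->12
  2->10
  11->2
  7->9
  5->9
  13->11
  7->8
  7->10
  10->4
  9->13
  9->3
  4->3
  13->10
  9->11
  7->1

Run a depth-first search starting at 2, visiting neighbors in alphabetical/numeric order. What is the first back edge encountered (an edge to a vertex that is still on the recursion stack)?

11→2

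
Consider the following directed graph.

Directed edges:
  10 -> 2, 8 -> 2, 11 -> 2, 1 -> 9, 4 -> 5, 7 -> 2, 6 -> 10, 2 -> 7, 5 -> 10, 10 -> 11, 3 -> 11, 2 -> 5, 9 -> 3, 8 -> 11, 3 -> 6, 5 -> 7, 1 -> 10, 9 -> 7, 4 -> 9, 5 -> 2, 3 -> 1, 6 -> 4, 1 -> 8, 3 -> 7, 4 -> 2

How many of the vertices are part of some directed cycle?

A vertex is on a directed cycle iff it belongs to a strongly connected component of size ≥ 2 (or has a self-loop).
The vertices on cycles are {1, 2, 3, 4, 5, 6, 7, 9, 10, 11} — 10 in total.

10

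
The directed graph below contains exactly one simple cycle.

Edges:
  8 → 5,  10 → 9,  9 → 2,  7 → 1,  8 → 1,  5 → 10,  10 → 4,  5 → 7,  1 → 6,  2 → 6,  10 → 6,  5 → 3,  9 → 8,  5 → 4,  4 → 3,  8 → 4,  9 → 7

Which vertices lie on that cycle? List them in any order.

DFS with gray/black marking from 9:
9 gray
  8 gray
    1 gray
      6 gray
      6 black
    1 black
    5 gray
      7 gray
        7→1: 1 black — skip
      7 black
      4 gray
        3 gray
        3 black
      4 black
      10 gray
        10→9: 9 is gray → back edge
Back edge closes the cycle 9 → 8 → 5 → 10 → 9; its vertices are {5, 8, 9, 10}.

5, 8, 9, 10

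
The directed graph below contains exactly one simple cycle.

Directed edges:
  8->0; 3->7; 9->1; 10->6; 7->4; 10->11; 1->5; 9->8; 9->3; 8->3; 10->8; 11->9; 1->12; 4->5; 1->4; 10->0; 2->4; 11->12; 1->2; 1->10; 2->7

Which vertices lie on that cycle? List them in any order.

1, 9, 10, 11

DFS with gray/black marking from 9:
9 gray
  1 gray
    12 gray
    12 black
    4 gray
      5 gray
      5 black
    4 black
    1→5: 5 black — skip
    10 gray
      0 gray
      0 black
      11 gray
        11→9: 9 is gray → back edge
Back edge closes the cycle 9 → 1 → 10 → 11 → 9; its vertices are {1, 9, 10, 11}.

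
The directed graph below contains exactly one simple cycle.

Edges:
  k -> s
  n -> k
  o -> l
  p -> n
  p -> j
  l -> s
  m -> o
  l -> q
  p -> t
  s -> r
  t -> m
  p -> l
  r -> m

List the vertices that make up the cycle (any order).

l, m, o, r, s

DFS with gray/black marking from l:
l gray
  q gray
  q black
  s gray
    r gray
      m gray
        o gray
          o→l: l is gray → back edge
Back edge closes the cycle l → s → r → m → o → l; its vertices are {l, m, o, r, s}.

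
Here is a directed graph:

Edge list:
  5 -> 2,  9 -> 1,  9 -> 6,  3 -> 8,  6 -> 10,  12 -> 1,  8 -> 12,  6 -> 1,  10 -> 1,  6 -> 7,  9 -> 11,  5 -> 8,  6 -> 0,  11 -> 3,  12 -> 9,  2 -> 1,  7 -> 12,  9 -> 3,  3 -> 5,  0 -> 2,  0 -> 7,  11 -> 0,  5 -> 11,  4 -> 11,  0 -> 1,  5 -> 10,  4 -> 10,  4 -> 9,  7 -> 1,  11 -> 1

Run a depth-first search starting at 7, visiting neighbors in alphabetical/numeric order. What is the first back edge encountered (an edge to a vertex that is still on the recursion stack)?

DFS from 7 (visiting neighbors in alphabetical/numeric order); mark gray on enter, black on exit:
7 gray
  1 gray
  1 black
  12 gray
    12→1: 1 black — skip
    9 gray
      9→1: 1 black — skip
      3 gray
        5 gray
          2 gray
            2→1: 1 black — skip
          2 black
          8 gray
            8→12: 12 is gray → back edge
First back edge: 8 → 12.

8→12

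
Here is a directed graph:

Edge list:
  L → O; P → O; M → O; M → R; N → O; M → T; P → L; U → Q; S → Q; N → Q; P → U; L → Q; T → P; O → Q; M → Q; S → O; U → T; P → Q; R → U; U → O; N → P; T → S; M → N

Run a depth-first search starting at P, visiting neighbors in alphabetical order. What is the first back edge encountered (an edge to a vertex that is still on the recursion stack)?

DFS from P (visiting neighbors in alphabetical order); mark gray on enter, black on exit:
P gray
  L gray
    O gray
      Q gray
      Q black
    O black
    L→Q: Q black — skip
  L black
  P→O: O black — skip
  P→Q: Q black — skip
  U gray
    U→O: O black — skip
    U→Q: Q black — skip
    T gray
      T→P: P is gray → back edge
First back edge: T → P.

T→P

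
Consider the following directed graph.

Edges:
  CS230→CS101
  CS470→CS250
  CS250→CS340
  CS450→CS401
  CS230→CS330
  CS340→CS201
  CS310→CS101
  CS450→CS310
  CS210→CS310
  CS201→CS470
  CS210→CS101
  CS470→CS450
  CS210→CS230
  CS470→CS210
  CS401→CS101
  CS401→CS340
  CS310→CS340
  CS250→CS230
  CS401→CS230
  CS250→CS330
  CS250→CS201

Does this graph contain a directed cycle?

DFS with white/gray/black marking, starting from CS401:
CS401 gray
  CS340 gray
    CS201 gray
      CS470 gray
        CS450 gray
          CS450→CS401: CS401 is gray → back edge
Back edge found, so a cycle exists: CS401 → CS340 → CS201 → CS470 → CS450 → CS401.

Yes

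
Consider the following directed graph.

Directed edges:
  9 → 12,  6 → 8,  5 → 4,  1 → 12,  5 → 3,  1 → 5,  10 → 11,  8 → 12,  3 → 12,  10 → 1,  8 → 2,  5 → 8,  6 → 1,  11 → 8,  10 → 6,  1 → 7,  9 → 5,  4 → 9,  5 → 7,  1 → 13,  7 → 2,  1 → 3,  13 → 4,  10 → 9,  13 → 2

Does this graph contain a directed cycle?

DFS with white/gray/black marking, starting from 5:
5 gray
  4 gray
    9 gray
      12 gray
      12 black
      9→5: 5 is gray → back edge
Back edge found, so a cycle exists: 5 → 4 → 9 → 5.

Yes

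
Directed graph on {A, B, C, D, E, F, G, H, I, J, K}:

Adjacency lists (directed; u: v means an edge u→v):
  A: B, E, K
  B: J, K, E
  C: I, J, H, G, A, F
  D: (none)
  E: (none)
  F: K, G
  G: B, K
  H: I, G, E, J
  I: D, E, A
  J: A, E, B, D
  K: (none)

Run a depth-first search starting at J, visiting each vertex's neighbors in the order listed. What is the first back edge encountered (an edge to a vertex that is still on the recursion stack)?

B→J

DFS from J (visiting each vertex's neighbors in the order listed); mark gray on enter, black on exit:
J gray
  A gray
    B gray
      B→J: J is gray → back edge
First back edge: B → J.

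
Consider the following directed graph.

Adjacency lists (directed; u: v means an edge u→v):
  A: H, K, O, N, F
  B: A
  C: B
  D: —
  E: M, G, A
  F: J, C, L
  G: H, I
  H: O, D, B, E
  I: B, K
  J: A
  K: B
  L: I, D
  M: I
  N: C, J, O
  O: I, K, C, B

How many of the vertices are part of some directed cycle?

A vertex is on a directed cycle iff it belongs to a strongly connected component of size ≥ 2 (or has a self-loop).
The vertices on cycles are {A, B, C, E, F, G, H, I, J, K, L, M, N, O} — 14 in total.

14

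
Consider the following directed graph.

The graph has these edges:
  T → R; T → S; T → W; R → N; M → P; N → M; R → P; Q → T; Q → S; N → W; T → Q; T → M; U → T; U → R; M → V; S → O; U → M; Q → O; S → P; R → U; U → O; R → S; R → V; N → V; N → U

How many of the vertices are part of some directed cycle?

A vertex is on a directed cycle iff it belongs to a strongly connected component of size ≥ 2 (or has a self-loop).
The vertices on cycles are {N, Q, R, T, U} — 5 in total.

5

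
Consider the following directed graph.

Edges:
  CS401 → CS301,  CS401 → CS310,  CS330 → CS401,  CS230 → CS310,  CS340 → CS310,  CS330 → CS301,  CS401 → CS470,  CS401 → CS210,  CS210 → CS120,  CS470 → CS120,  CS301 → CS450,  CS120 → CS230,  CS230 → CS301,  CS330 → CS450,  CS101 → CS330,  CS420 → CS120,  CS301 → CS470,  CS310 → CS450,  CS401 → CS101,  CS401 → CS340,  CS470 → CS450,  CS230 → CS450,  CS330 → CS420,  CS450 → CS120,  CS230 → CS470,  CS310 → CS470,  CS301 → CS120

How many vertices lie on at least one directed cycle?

9

A vertex is on a directed cycle iff it belongs to a strongly connected component of size ≥ 2 (or has a self-loop).
The vertices on cycles are {CS101, CS120, CS230, CS301, CS310, CS330, CS401, CS450, CS470} — 9 in total.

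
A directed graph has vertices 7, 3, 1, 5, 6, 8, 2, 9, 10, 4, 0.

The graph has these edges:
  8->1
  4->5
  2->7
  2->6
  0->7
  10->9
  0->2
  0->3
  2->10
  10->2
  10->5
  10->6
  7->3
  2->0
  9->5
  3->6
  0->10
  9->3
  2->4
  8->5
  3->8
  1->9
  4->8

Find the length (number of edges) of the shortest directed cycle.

2

For each vertex v, BFS finds the shortest path from v back to v.
The shortest such closed walk is 0 → 2 → 0, length 2.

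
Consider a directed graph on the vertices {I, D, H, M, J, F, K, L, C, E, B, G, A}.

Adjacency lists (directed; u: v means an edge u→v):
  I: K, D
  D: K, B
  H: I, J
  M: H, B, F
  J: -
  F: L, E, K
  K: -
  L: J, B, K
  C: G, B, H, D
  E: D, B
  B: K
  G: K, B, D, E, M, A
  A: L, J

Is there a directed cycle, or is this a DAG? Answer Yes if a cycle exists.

DFS with white/gray/black marking, starting from C:
C gray
  G gray
    K gray
    K black
    B gray
      B→K: K black — skip
    B black
    D gray
      D→K: K black — skip
      D→B: B black — skip
    D black
    E gray
      E→D: D black — skip
      E→B: B black — skip
    E black
    M gray
      H gray
        I gray
          I→K: K black — skip
          I→D: D black — skip
        I black
        J gray
        J black
      H black
      M→B: B black — skip
      F gray
        L gray
          L→J: J black — skip
          L→B: B black — skip
          L→K: K black — skip
        L black
        F→E: E black — skip
        F→K: K black — skip
      F black
    M black
    A gray
      A→L: L black — skip
      A→J: J black — skip
    A black
  G black
  C→B: B black — skip
  C→H: H black — skip
  C→D: D black — skip
C black
Every edge goes to a white or black vertex — no back edge, so the graph is acyclic.

No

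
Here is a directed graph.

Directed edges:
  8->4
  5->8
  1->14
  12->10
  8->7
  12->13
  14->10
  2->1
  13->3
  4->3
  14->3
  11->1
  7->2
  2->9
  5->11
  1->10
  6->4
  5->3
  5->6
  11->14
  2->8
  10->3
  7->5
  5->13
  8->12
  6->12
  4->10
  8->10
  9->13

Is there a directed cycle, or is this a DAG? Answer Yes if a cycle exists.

Yes

DFS with white/gray/black marking, starting from 11:
11 gray
  1 gray
    10 gray
      3 gray
      3 black
    10 black
    14 gray
      14→10: 10 black — skip
      14→3: 3 black — skip
    14 black
  1 black
  11→14: 14 black — skip
11 black
2 gray
  2→1: 1 black — skip
  8 gray
    12 gray
      12→10: 10 black — skip
      13 gray
        13→3: 3 black — skip
      13 black
    12 black
    8→10: 10 black — skip
    4 gray
      4→3: 3 black — skip
      4→10: 10 black — skip
    4 black
    7 gray
      7→2: 2 is gray → back edge
Back edge found, so a cycle exists: 2 → 8 → 7 → 2.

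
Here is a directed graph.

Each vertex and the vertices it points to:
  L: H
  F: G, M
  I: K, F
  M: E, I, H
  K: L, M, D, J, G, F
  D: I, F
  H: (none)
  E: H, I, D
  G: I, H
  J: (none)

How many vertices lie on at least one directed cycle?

7

A vertex is on a directed cycle iff it belongs to a strongly connected component of size ≥ 2 (or has a self-loop).
The vertices on cycles are {D, E, F, G, I, K, M} — 7 in total.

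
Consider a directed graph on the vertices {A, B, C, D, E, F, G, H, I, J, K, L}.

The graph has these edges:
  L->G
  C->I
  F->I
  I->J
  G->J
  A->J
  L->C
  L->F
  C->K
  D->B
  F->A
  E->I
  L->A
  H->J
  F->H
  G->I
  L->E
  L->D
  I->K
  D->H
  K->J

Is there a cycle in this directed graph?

No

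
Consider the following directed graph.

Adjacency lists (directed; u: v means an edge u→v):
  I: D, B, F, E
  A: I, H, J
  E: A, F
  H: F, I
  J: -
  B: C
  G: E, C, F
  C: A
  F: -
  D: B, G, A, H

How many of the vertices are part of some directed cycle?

8

A vertex is on a directed cycle iff it belongs to a strongly connected component of size ≥ 2 (or has a self-loop).
The vertices on cycles are {A, B, C, D, E, G, H, I} — 8 in total.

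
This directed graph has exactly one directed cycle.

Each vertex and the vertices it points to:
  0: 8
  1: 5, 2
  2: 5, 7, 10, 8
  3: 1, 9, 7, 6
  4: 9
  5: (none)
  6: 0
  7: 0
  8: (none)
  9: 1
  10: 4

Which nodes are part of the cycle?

1, 2, 4, 9, 10

DFS with gray/black marking from 1:
1 gray
  5 gray
  5 black
  2 gray
    2→5: 5 black — skip
    7 gray
      0 gray
        8 gray
        8 black
      0 black
    7 black
    10 gray
      4 gray
        9 gray
          9→1: 1 is gray → back edge
Back edge closes the cycle 1 → 2 → 10 → 4 → 9 → 1; its vertices are {1, 2, 4, 9, 10}.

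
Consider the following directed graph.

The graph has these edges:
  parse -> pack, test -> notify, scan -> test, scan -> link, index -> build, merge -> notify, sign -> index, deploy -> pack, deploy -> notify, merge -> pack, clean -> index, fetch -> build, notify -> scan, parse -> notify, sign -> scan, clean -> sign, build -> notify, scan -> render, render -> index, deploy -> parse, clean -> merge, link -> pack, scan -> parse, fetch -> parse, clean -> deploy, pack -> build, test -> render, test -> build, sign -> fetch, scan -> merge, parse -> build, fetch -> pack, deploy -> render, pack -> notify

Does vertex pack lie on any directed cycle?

Yes

pack is on a cycle iff pack can reach itself via ≥1 edge.
pack → notify → scan → merge → pack — yes.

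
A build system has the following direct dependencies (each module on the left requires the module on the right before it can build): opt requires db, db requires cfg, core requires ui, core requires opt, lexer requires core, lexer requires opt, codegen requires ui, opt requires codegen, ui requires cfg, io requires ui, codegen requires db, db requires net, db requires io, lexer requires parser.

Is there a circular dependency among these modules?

DFS with white/gray/black marking, starting from cfg:
cfg gray
cfg black
io gray
  ui gray
    ui→cfg: cfg black — skip
  ui black
io black
opt gray
  codegen gray
    codegen→ui: ui black — skip
    db gray
      db→cfg: cfg black — skip
      net gray
      net black
      db→io: io black — skip
    db black
  codegen black
  opt→db: db black — skip
opt black
parser gray
parser black
core gray
  core→opt: opt black — skip
  core→ui: ui black — skip
core black
lexer gray
  lexer→opt: opt black — skip
  lexer→core: core black — skip
  lexer→parser: parser black — skip
lexer black
Every edge goes to a white or black vertex — no back edge, so the graph is acyclic.

No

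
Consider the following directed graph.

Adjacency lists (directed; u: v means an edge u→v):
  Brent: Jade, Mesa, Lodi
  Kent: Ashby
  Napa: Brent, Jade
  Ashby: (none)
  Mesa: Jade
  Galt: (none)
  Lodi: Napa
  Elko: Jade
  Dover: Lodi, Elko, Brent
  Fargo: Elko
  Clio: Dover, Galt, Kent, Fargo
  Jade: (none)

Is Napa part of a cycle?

Yes

Napa is on a cycle iff Napa can reach itself via ≥1 edge.
Napa → Brent → Lodi → Napa — yes.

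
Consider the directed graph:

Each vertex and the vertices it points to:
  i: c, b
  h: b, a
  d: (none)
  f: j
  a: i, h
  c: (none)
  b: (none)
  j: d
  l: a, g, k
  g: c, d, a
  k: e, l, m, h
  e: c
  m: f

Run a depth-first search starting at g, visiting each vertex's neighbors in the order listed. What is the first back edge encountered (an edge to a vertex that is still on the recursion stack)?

h->a

DFS from g (visiting each vertex's neighbors in the order listed); mark gray on enter, black on exit:
g gray
  c gray
  c black
  d gray
  d black
  a gray
    i gray
      i→c: c black — skip
      b gray
      b black
    i black
    h gray
      h→b: b black — skip
      h→a: a is gray → back edge
First back edge: h → a.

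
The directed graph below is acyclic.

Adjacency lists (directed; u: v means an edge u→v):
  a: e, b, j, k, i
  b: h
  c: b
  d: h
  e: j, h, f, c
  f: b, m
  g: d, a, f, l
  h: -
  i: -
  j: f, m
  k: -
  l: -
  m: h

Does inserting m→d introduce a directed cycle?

No

Adding m→d creates a cycle iff d can already reach m.
Explore from d: no path reaches m. The graph stays acyclic.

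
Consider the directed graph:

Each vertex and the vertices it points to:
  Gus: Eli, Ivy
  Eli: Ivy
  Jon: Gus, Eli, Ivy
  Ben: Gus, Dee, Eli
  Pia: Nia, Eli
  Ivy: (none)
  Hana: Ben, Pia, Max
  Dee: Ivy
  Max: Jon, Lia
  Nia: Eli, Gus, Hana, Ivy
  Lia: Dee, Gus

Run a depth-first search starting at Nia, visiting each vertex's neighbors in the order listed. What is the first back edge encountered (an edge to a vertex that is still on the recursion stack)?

Pia→Nia

DFS from Nia (visiting each vertex's neighbors in the order listed); mark gray on enter, black on exit:
Nia gray
  Eli gray
    Ivy gray
    Ivy black
  Eli black
  Gus gray
    Gus→Eli: Eli black — skip
    Gus→Ivy: Ivy black — skip
  Gus black
  Hana gray
    Ben gray
      Ben→Gus: Gus black — skip
      Dee gray
        Dee→Ivy: Ivy black — skip
      Dee black
      Ben→Eli: Eli black — skip
    Ben black
    Pia gray
      Pia→Nia: Nia is gray → back edge
First back edge: Pia → Nia.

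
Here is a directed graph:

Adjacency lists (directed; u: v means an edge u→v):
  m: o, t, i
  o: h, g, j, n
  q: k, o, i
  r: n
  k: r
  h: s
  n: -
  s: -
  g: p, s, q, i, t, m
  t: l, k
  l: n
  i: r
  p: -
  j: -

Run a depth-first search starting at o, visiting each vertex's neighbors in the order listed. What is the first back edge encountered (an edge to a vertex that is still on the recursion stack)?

q→o

DFS from o (visiting each vertex's neighbors in the order listed); mark gray on enter, black on exit:
o gray
  h gray
    s gray
    s black
  h black
  g gray
    p gray
    p black
    g→s: s black — skip
    q gray
      k gray
        r gray
          n gray
          n black
        r black
      k black
      q→o: o is gray → back edge
First back edge: q → o.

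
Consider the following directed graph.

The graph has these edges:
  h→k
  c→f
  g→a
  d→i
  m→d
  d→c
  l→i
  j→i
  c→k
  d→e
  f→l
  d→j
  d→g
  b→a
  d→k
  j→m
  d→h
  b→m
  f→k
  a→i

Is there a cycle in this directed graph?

DFS with white/gray/black marking, starting from l:
l gray
  i gray
  i black
l black
a gray
  a→i: i black — skip
a black
b gray
  m gray
    d gray
      c gray
        f gray
          k gray
          k black
          f→l: l black — skip
        f black
        c→k: k black — skip
      c black
      j gray
        j→m: m is gray → back edge
Back edge found, so a cycle exists: m → d → j → m.

Yes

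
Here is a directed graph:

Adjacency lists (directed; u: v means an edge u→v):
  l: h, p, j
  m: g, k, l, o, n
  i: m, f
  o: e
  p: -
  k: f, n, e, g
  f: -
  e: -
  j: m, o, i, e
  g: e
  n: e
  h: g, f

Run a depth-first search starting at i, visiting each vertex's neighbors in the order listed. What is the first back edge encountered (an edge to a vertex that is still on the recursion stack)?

j→m

DFS from i (visiting each vertex's neighbors in the order listed); mark gray on enter, black on exit:
i gray
  m gray
    g gray
      e gray
      e black
    g black
    k gray
      f gray
      f black
      n gray
        n→e: e black — skip
      n black
      k→e: e black — skip
      k→g: g black — skip
    k black
    l gray
      h gray
        h→g: g black — skip
        h→f: f black — skip
      h black
      p gray
      p black
      j gray
        j→m: m is gray → back edge
First back edge: j → m.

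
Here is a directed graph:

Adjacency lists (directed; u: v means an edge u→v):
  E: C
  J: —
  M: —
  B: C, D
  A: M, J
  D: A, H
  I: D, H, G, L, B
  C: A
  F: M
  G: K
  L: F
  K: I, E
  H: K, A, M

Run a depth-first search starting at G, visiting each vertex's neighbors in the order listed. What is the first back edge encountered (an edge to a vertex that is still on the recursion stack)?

H->K

DFS from G (visiting each vertex's neighbors in the order listed); mark gray on enter, black on exit:
G gray
  K gray
    I gray
      D gray
        A gray
          M gray
          M black
          J gray
          J black
        A black
        H gray
          H→K: K is gray → back edge
First back edge: H → K.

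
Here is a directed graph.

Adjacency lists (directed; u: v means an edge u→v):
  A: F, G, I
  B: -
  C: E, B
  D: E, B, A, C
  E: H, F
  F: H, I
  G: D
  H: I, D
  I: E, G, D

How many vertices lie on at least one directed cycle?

A vertex is on a directed cycle iff it belongs to a strongly connected component of size ≥ 2 (or has a self-loop).
The vertices on cycles are {A, C, D, E, F, G, H, I} — 8 in total.

8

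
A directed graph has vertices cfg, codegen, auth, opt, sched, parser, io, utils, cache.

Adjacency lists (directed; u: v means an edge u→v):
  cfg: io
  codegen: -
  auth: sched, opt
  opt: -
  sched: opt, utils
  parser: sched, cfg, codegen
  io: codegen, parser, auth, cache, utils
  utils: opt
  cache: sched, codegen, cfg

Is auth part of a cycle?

auth lies on a cycle iff there is a path from auth back to itself.
Exploring from auth, it never reaches itself; equivalently, its strongly connected component is a singleton.

No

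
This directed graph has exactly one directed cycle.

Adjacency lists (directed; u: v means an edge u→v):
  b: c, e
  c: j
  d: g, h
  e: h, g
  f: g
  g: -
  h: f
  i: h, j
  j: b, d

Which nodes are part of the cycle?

DFS with gray/black marking from j:
j gray
  b gray
    c gray
      c→j: j is gray → back edge
Back edge closes the cycle j → b → c → j; its vertices are {b, c, j}.

b, c, j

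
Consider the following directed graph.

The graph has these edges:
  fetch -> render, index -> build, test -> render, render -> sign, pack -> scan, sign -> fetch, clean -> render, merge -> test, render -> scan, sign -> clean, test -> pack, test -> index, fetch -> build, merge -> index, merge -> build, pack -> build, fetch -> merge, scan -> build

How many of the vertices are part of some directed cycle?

6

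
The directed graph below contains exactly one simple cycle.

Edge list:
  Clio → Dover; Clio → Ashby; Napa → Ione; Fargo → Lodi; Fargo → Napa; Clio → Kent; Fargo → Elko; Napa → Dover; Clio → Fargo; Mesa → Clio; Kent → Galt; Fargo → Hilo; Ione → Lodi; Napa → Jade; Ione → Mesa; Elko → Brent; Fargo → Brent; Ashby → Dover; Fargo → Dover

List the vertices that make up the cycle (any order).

Clio, Ione, Mesa, Napa, Fargo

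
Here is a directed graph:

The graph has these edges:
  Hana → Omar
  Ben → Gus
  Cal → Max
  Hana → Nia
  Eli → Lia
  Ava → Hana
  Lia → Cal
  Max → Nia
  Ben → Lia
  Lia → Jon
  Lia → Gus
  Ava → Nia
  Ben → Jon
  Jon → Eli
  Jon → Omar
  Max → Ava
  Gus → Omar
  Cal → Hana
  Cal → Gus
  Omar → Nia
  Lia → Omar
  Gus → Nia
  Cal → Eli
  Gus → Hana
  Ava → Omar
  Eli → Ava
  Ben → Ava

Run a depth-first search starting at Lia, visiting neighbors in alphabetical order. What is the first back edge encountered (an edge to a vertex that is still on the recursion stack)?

Eli->Lia

DFS from Lia (visiting neighbors in alphabetical order); mark gray on enter, black on exit:
Lia gray
  Cal gray
    Eli gray
      Ava gray
        Hana gray
          Nia gray
          Nia black
          Omar gray
            Omar→Nia: Nia black — skip
          Omar black
        Hana black
        Ava→Nia: Nia black — skip
        Ava→Omar: Omar black — skip
      Ava black
      Eli→Lia: Lia is gray → back edge
First back edge: Eli → Lia.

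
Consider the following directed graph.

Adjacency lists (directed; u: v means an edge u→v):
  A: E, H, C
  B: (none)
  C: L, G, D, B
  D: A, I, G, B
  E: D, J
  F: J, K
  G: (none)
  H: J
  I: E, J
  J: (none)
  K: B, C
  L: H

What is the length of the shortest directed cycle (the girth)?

3

For each vertex v, BFS finds the shortest path from v back to v.
The shortest such closed walk is C → D → A → C, length 3.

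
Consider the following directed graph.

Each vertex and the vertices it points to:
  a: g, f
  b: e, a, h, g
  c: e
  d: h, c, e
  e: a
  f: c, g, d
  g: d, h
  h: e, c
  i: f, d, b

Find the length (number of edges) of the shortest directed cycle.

4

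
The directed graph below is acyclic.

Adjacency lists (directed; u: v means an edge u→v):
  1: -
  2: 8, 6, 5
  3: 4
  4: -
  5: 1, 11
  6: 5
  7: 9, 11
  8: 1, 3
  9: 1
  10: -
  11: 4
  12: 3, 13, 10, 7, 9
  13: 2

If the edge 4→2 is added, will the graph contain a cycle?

Yes

Adding 4→2 creates a cycle iff 2 can already reach 4.
Path from 2: 2 → 8 → 3 → 4.
So 2 → … → 4 → 2 is a cycle.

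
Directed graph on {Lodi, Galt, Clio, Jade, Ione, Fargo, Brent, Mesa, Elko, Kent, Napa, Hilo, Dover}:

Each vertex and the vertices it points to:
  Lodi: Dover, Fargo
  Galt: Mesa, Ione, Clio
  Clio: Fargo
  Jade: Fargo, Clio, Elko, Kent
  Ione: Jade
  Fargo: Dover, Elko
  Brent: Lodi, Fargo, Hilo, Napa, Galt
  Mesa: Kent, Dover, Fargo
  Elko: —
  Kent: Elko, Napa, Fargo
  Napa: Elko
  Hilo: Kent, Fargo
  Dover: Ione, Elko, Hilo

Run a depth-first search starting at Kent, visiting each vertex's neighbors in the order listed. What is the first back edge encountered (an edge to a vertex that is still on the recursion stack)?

Jade->Fargo

DFS from Kent (visiting each vertex's neighbors in the order listed); mark gray on enter, black on exit:
Kent gray
  Elko gray
  Elko black
  Napa gray
    Napa→Elko: Elko black — skip
  Napa black
  Fargo gray
    Dover gray
      Ione gray
        Jade gray
          Jade→Fargo: Fargo is gray → back edge
First back edge: Jade → Fargo.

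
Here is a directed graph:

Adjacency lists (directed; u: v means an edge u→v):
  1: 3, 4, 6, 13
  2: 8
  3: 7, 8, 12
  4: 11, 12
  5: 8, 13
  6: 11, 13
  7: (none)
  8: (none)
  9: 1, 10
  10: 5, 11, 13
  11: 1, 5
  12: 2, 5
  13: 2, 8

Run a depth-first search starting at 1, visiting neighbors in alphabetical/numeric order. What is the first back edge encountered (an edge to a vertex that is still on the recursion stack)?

11->1

DFS from 1 (visiting neighbors in alphabetical/numeric order); mark gray on enter, black on exit:
1 gray
  3 gray
    7 gray
    7 black
    8 gray
    8 black
    12 gray
      2 gray
        2→8: 8 black — skip
      2 black
      5 gray
        5→8: 8 black — skip
        13 gray
          13→2: 2 black — skip
          13→8: 8 black — skip
        13 black
      5 black
    12 black
  3 black
  4 gray
    11 gray
      11→1: 1 is gray → back edge
First back edge: 11 → 1.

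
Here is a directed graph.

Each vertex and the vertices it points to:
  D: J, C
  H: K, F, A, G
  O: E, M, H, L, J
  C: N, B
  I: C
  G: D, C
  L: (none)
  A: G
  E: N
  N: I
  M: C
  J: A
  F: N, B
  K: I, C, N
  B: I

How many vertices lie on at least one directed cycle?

8

A vertex is on a directed cycle iff it belongs to a strongly connected component of size ≥ 2 (or has a self-loop).
The vertices on cycles are {A, B, C, D, G, I, J, N} — 8 in total.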